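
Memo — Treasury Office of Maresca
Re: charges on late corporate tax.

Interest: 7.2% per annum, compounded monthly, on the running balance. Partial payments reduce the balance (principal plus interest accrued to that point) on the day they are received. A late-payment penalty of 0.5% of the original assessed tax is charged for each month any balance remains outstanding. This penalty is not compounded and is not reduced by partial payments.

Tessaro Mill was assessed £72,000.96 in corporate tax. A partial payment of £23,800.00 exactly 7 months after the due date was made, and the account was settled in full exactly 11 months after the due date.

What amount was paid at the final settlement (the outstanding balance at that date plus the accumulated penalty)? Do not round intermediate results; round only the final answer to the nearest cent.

Monthly rate = 7.2% ÷ 12 = 0.6%
Balance at month 7: £72,000.9600 × (1 + 0.006)^7 = £75,079.9807…
After £23,800.00 payment: £75,079.9807… − £23,800.00 = £51,279.9807…
Balance at month 11: £51,279.9807… × (1 + 0.006)^4 = £52,521.8210…
Penalty: 11 × 0.5% × £72,000.96 = £3,960.05…
Final settlement = outstanding balance + penalty = £52,521.8210… + £3,960.05… = £56,481.87

£56,481.87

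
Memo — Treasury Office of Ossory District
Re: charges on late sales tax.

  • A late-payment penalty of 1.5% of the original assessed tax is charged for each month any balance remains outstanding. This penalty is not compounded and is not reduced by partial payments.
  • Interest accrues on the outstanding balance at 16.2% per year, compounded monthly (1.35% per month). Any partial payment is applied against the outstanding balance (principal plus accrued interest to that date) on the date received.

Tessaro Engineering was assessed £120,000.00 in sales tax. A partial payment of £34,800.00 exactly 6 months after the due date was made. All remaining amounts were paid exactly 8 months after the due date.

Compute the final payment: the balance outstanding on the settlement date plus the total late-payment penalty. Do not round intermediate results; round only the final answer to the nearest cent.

Balance at month 6: £120,000.0000 × (1 + 0.0135)^6 = £130,054.0150…
After £34,800.00 payment: £130,054.0150… − £34,800.00 = £95,254.0150…
Balance at month 8: £95,254.0150… × (1 + 0.0135)^2 = £97,843.2335…
Penalty: 8 × 1.5% × £120,000.00 = £14,400.00
Final settlement = outstanding balance + penalty = £97,843.2335… + £14,400.00 = £112,243.23

£112,243.23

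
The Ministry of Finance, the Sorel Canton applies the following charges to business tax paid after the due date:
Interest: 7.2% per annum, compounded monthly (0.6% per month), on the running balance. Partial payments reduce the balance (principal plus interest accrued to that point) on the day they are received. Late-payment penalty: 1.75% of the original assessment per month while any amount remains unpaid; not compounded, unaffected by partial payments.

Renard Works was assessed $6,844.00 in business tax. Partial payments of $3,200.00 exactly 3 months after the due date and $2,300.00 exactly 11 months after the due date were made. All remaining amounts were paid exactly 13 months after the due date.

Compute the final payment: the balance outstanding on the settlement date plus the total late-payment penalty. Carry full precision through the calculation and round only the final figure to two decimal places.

Balance at month 3: $6,844.0000 × (1 + 0.006)^3 = $6,967.9326…
After $3,200.00 payment: $6,967.9326… − $3,200.00 = $3,767.9326…
Balance at month 11: $3,767.9326… × (1 + 0.006)^8 = $3,952.6374…
After $2,300.00 payment: $3,952.6374… − $2,300.00 = $1,652.6374…
Balance at month 13: $1,652.6374… × (1 + 0.006)^2 = $1,672.5285…
Penalty: 13 × 1.75% × $6,844.00 = $1,557.01
Final settlement = outstanding balance + penalty = $1,672.5285… + $1,557.01 = $3,229.54

$3,229.54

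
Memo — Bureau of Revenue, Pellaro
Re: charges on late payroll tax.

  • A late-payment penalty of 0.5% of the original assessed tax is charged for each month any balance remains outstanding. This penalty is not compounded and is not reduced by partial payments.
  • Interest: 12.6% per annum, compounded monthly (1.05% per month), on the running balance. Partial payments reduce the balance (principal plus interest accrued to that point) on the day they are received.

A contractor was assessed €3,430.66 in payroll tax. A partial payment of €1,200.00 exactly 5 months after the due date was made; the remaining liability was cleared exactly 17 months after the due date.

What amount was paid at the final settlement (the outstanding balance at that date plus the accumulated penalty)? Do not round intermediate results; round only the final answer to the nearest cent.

Balance at month 5: €3,430.6600 × (1 + 0.0105)^5 = €3,614.5919…
After €1,200.00 payment: €3,614.5919… − €1,200.00 = €2,414.5919…
Balance at month 17: €2,414.5919… × (1 + 0.0105)^12 = €2,737.0299…
Penalty: 17 × 0.5% × €3,430.66 = €291.61…
Final settlement = outstanding balance + penalty = €2,737.0299… + €291.61… = €3,028.64

€3,028.64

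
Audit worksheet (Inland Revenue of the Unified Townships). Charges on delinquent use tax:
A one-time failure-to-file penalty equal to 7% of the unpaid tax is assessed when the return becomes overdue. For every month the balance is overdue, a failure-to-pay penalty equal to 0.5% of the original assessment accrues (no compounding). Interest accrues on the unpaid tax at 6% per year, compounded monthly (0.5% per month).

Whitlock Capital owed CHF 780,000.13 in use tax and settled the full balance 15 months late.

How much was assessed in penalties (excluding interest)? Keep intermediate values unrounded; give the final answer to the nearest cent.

CHF 113,100.02

Failure-to-file penalty: 7% × CHF 780,000.13 = CHF 54,600.01…
Failure-to-pay penalty: 15 × 0.5% × CHF 780,000.13 = CHF 58,500.01…
Total penalty = CHF 54,600.01… + CHF 58,500.01… = CHF 113,100.02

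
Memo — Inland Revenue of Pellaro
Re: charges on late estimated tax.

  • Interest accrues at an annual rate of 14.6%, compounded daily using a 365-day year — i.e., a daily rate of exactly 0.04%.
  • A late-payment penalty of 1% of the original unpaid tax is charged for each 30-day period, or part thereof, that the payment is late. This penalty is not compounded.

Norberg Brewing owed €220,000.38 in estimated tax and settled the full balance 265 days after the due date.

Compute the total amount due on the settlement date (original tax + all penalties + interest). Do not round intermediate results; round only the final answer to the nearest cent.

Penalty periods: ⌈265/30⌉ = 9; penalty = 9 × 1% × €220,000.38 = €19,800.03…
Interest: €220,000.38 × ((1 + 0.0004)^265 − 1) = €220,000.38 × 0.11179831… = €24,595.6712…
Total = €220,000.38 + €19,800.0342 + €24,595.6712… = €264,396.09

€264,396.09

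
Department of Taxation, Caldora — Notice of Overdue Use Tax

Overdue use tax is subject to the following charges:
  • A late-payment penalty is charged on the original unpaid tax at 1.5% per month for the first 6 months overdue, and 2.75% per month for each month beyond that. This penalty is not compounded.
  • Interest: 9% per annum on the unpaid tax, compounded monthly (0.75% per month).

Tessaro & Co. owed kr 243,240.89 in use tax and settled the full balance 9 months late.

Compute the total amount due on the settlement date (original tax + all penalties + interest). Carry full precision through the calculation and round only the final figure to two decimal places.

kr 302,119.98

Penalty, months 1–6: 6 × 1.5% × kr 243,240.89 = kr 21,891.68…
Penalty, months 7–9: 3 × 2.75% × kr 243,240.89 = kr 20,067.37…
Interest: kr 243,240.89 × ((1 + 0.0075)^9 − 1) = kr 243,240.89 × 0.0695608… = kr 16,920.0404…
Total = kr 243,240.89 + kr 41,959.0535… + kr 16,920.0404… = kr 302,119.98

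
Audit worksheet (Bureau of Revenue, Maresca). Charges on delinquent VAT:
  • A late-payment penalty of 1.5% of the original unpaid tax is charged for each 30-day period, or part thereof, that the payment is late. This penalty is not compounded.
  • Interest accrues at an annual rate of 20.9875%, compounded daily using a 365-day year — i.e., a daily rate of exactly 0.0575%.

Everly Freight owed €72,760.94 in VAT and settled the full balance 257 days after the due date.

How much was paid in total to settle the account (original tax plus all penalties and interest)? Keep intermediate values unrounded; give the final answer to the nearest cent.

€94,167.41

Penalty periods: ⌈257/30⌉ = 9; penalty = 9 × 1.5% × €72,760.94 = €9,822.73…
Interest: €72,760.94 × ((1 + 0.000575)^257 − 1) = €72,760.94 × 0.15920280… = €11,583.7457…
Total = €72,760.94 + €9,822.7269 + €11,583.7457… = €94,167.41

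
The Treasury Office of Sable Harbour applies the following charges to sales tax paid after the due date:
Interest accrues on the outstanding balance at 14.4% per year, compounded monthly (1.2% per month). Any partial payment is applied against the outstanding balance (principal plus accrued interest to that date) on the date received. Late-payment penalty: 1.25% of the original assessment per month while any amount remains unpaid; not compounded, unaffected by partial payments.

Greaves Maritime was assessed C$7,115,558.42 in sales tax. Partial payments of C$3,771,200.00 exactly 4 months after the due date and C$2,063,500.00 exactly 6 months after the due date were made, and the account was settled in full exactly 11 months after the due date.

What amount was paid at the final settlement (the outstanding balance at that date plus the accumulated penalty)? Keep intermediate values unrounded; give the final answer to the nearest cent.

C$2,801,701.88

Balance at month 4: C$7,115,558.4200 × (1 + 0.012)^4 = C$7,463,302.3969…
After C$3,771,200.00 payment: C$7,463,302.3969… − C$3,771,200.00 = C$3,692,102.3969…
Balance at month 6: C$3,692,102.3969… × (1 + 0.012)^2 = C$3,781,244.5172…
After C$2,063,500.00 payment: C$3,781,244.5172… − C$2,063,500.00 = C$1,717,744.5172…
Balance at month 11: C$1,717,744.5172… × (1 + 0.012)^5 = C$1,823,312.6015…
Penalty: 11 × 1.25% × C$7,115,558.42 = C$978,389.28…
Final settlement = outstanding balance + penalty = C$1,823,312.6015… + C$978,389.28… = C$2,801,701.88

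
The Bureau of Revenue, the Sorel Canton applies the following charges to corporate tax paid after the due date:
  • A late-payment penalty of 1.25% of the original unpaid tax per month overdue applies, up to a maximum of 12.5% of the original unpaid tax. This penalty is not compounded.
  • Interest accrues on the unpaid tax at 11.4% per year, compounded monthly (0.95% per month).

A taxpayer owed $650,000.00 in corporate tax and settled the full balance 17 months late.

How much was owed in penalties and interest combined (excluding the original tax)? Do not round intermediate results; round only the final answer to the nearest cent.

Penalty (uncapped): 17 × 1.25% × $650,000.00 = $138,125.00; cap = 12.5% × $650,000.00 = $81,250.00 → penalty = $81,250.00
Interest: $650,000.00 × ((1 + 0.0095)^17 − 1) = $650,000.00 × 0.1743769… = $113,344.9774…
Penalties + interest = $81,250.0000 + $113,344.9774… = $194,594.98

$194,594.98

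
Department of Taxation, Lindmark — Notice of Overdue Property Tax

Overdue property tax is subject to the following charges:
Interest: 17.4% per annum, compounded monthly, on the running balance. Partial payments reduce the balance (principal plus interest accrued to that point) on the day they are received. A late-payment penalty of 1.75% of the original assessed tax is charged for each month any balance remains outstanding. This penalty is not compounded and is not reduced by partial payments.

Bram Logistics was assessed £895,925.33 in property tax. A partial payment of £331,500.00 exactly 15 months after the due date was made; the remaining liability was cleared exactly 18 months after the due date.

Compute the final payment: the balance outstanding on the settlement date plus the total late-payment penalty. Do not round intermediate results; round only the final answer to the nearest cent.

£1,097,023.36

Monthly rate = 17.4% ÷ 12 = 1.45%
Balance at month 15: £895,925.3300 × (1 + 0.0145)^15 = £1,111,866.3477…
After £331,500.00 payment: £1,111,866.3477… − £331,500.00 = £780,366.3477…
Balance at month 18: £780,366.3477… × (1 + 0.0145)^3 = £814,806.8790…
Penalty: 18 × 1.75% × £895,925.33 = £282,216.48…
Final settlement = outstanding balance + penalty = £814,806.8790… + £282,216.48… = £1,097,023.36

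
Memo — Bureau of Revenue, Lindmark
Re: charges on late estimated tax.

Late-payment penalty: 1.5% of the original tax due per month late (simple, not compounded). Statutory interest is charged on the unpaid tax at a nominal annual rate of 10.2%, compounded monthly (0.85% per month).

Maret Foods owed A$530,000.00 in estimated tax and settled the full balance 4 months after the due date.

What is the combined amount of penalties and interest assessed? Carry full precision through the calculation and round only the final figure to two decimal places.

Late-payment penalty = 1.5% × A$530,000.00 × 4 mo = A$31,800.00
Interest: A$530,000.00 × ((1 + 0.0085)^4 − 1) = A$530,000.00 × 0.0344360… = A$18,251.0597…
Penalties + interest = A$31,800.0000 + A$18,251.0597… = A$50,051.06

A$50,051.06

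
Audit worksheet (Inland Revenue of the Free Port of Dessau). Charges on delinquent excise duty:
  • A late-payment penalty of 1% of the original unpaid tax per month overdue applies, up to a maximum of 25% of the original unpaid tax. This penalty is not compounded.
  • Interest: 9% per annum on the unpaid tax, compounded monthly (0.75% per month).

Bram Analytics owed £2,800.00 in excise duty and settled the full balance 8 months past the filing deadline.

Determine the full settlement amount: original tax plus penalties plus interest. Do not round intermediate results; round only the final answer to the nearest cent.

£3,196.48

Penalty: 8 × 1% × £2,800.00 = £224.00 (below the 25% cap of £700.00)
Interest: £2,800.00 × ((1 + 0.0075)^8 − 1) = £2,800.00 × 0.0615988… = £172.4768…
Total = £2,800.00 + £224.0000 + £172.4768… = £3,196.48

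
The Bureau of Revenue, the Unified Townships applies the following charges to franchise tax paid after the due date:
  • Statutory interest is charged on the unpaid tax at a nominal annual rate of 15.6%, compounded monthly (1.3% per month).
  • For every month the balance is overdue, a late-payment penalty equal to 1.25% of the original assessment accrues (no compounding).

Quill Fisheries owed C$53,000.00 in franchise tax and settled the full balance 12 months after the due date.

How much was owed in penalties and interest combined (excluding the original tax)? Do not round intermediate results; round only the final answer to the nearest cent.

Late-payment penalty: 12 × 1.25% × C$53,000.00 = C$7,950.00
Interest: C$53,000.00 × ((1 + 0.013)^12 − 1) = C$53,000.00 × 0.1676518… = C$8,885.5441…
Penalties + interest = C$7,950.0000 + C$8,885.5441… = C$16,835.54

C$16,835.54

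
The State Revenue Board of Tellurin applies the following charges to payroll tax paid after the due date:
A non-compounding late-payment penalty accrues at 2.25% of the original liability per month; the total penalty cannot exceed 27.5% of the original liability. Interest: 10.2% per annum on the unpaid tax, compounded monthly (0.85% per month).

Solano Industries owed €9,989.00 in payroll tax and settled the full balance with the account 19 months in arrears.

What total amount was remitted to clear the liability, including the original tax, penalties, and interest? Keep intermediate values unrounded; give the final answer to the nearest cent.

€14,478.76

Penalty (uncapped): 19 × 2.25% × €9,989.00 = €4,270.30…; cap = 27.5% × €9,989.00 = €2,746.98… → penalty = €2,746.98…
Interest: €9,989.00 × ((1 + 0.0085)^19 − 1) = €9,989.00 × 0.1744706… = €1,742.7868…
Total = €9,989.00 + €2,746.9750 + €1,742.7868… = €14,478.76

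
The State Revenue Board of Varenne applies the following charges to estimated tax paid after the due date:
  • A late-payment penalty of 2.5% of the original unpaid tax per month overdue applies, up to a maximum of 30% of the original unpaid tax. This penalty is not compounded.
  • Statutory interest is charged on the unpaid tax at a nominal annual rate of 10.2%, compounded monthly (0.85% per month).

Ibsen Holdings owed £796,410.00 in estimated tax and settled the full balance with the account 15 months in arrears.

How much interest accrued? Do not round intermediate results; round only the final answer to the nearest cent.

£107,812.36

Interest: £796,410.00 × ((1 + 0.0085)^15 − 1) = £796,410.00 × 0.1353729… = £107,812.3611…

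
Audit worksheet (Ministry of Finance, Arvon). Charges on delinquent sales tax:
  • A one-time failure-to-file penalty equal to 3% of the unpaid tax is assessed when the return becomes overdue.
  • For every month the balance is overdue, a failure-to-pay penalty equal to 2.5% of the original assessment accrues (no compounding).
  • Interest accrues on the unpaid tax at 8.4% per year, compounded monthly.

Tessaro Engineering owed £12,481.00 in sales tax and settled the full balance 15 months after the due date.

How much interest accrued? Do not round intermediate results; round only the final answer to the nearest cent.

£1,376.71

Interest (8.4%/yr ÷ 12 = 0.7%/month): £12,481.00 × ((1 + 0.007)^15 − 1) = £1,376.7091…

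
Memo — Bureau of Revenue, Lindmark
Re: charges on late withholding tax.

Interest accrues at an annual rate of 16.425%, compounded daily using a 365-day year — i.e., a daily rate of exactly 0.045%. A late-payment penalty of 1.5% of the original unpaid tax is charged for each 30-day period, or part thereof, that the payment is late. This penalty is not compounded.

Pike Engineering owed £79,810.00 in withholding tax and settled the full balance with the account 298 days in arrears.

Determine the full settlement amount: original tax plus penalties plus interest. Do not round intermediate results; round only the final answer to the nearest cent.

Penalty periods: ⌈298/30⌉ = 10; penalty = 10 × 1.5% × £79,810.00 = £11,971.50
Interest: £79,810.00 × ((1 + 0.00045)^298 − 1) = £79,810.00 × 0.14347267… = £11,450.5540…
Total = £79,810.00 + £11,971.5000 + £11,450.5540… = £103,232.05

£103,232.05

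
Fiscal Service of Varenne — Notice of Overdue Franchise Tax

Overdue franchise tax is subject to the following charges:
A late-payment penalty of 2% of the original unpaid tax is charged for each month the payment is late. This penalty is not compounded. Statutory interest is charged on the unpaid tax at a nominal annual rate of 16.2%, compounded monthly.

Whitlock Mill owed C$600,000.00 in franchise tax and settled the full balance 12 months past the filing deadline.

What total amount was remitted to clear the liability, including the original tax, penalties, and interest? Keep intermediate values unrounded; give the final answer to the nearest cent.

C$848,751.95

Late-payment penalty: 12 × 2% × C$600,000.00 = C$144,000.00
Interest (16.2%/yr ÷ 12 = 1.35%/month): C$600,000.00 × ((1 + 0.0135)^12 − 1) = C$104,751.9509…
Total = C$600,000.00 + C$144,000.0000 + C$104,751.9509… = C$848,751.95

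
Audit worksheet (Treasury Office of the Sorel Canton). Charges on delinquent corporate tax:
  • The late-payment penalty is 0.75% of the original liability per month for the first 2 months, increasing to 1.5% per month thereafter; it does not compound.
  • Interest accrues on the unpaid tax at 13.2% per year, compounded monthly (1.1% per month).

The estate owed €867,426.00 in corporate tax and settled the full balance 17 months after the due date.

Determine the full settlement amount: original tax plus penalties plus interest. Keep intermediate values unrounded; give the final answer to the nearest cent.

€1,252,907.46

Penalty, months 1–2: 2 × 0.75% × €867,426.00 = €13,011.39
Penalty, months 3–17: 15 × 1.5% × €867,426.00 = €195,170.85
Interest: €867,426.00 × ((1 + 0.011)^17 − 1) = €867,426.00 × 0.2043969… = €177,299.2240…
Total = €867,426.00 + €208,182.2400 + €177,299.2240… = €1,252,907.46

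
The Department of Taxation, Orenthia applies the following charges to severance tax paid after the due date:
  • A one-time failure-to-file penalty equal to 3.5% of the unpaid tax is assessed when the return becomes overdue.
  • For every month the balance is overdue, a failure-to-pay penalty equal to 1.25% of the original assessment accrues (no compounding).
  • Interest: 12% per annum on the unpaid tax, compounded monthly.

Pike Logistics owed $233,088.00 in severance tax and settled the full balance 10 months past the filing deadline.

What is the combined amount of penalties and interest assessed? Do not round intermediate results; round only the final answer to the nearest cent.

Failure-to-file penalty: 3.5% × $233,088.00 = $8,158.08
Failure-to-pay penalty = 1.25% × $233,088.00 × 10 mo = $29,136.00
Interest (12%/yr ÷ 12 = 1%/month): $233,088.00 × ((1 + 0.01)^10 − 1) = $24,386.1620…
Penalties + interest = $37,294.0800 + $24,386.1620… = $61,680.24

$61,680.24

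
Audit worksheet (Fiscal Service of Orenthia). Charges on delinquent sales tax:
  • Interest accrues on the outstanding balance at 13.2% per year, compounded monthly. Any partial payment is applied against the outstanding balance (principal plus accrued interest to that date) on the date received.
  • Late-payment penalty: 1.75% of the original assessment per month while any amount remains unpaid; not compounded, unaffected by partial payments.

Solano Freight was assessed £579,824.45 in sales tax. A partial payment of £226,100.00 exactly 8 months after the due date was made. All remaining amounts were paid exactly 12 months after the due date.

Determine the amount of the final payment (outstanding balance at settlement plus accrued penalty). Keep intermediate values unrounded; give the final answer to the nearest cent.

£546,715.20

Monthly rate = 13.2% ÷ 12 = 1.1%
Balance at month 8: £579,824.4500 × (1 + 0.011)^8 = £632,857.2641…
After £226,100.00 payment: £632,857.2641… − £226,100.00 = £406,757.2641…
Balance at month 12: £406,757.2641… × (1 + 0.011)^4 = £424,952.0611…
Penalty: 12 × 1.75% × £579,824.45 = £121,763.13…
Final settlement = outstanding balance + penalty = £424,952.0611… + £121,763.13… = £546,715.20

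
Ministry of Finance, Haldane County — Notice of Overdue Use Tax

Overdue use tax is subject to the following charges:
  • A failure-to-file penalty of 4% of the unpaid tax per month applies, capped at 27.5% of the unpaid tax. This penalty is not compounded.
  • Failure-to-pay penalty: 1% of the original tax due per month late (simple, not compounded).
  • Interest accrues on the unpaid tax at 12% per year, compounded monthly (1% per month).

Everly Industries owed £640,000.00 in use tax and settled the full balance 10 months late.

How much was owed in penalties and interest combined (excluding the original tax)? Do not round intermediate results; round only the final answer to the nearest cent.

Failure-to-file: 10 × 4% × £640,000.00 = £256,000.00, capped at 27.5% × £640,000.00 = £176,000.00
Failure-to-pay penalty = 1% × £640,000.00 × 10 mo = £64,000.00
Interest: £640,000.00 × ((1 + 0.01)^10 − 1) = £640,000.00 × 0.1046221… = £66,958.1603…
Penalties + interest = £240,000.0000 + £66,958.1603… = £306,958.16

£306,958.16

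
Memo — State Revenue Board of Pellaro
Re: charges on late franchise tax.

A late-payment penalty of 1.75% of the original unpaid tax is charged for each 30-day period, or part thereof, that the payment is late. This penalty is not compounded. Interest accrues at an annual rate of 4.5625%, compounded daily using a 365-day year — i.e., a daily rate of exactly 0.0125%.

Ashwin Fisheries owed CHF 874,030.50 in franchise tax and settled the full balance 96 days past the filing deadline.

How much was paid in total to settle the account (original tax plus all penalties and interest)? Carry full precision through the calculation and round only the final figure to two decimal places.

CHF 945,763.52

Penalty periods: ⌈96/30⌉ = 4; penalty = 4 × 1.75% × CHF 874,030.50 = CHF 61,182.14…
Interest: CHF 874,030.50 × ((1 + 0.000125)^96 − 1) = CHF 874,030.50 × 0.01207153… = CHF 10,550.8853…
Total = CHF 874,030.50 + CHF 61,182.1350 + CHF 10,550.8853… = CHF 945,763.52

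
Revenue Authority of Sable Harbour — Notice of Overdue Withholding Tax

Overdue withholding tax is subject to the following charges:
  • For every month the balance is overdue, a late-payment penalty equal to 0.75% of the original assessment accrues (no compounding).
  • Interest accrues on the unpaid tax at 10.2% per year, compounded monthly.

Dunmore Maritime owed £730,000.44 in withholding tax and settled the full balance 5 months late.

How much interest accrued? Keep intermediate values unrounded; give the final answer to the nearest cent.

£31,556.95

Interest (10.2%/yr ÷ 12 = 0.85%/month): £730,000.44 × ((1 + 0.0085)^5 − 1) = £31,556.9462…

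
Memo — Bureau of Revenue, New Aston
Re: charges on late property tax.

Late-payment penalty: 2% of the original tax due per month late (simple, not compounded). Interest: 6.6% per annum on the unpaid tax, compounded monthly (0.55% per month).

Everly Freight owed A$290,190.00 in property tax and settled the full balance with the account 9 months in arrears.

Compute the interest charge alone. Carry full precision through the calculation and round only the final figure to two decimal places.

Interest: A$290,190.00 × ((1 + 0.0055)^9 − 1) = A$290,190.00 × 0.0506031… = A$14,684.5111…

A$14,684.51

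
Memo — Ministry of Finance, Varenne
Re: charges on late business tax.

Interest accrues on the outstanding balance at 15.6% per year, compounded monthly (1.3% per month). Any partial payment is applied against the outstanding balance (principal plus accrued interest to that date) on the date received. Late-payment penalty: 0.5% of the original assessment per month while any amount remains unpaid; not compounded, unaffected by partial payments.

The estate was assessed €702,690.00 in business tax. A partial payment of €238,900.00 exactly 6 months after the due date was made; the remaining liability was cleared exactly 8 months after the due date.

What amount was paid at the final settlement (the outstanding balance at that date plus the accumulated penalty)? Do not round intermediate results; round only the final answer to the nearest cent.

€562,138.59

Balance at month 6: €702,690.0000 × (1 + 0.013)^6 = €759,312.3180…
After €238,900.00 payment: €759,312.3180… − €238,900.00 = €520,412.3180…
Balance at month 8: €520,412.3180… × (1 + 0.013)^2 = €534,030.9879…
Penalty: 8 × 0.5% × €702,690.00 = €28,107.60
Final settlement = outstanding balance + penalty = €534,030.9879… + €28,107.60 = €562,138.59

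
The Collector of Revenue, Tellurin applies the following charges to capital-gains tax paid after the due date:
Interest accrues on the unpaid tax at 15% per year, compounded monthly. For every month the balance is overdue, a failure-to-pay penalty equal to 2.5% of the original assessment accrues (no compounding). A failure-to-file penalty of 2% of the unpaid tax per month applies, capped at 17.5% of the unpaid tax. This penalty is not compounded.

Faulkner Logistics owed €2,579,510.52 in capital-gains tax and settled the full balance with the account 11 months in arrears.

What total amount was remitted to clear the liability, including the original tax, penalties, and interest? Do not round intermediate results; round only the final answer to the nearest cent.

€4,117,993.06

Failure-to-file: 11 × 2% × €2,579,510.52 = €567,492.31…, capped at 17.5% × €2,579,510.52 = €451,414.34…
Failure-to-pay penalty: 11 × 2.5% × €2,579,510.52 = €709,365.39…
Interest (15%/yr ÷ 12 = 1.25%/month): €2,579,510.52 × ((1 + 0.0125)^11 − 1) = €377,702.8031…
Total = €2,579,510.52 + €1,160,779.7340 + €377,702.8031… = €4,117,993.06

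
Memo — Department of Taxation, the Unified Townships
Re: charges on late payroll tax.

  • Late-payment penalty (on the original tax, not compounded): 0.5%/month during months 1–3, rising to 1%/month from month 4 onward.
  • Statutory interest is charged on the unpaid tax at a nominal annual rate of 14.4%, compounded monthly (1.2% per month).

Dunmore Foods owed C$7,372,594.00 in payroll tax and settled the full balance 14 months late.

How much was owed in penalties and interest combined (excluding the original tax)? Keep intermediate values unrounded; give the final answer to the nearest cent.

C$2,261,574.59

Penalty, months 1–3: 3 × 0.5% × C$7,372,594.00 = C$110,588.91
Penalty, months 4–14: 11 × 1% × C$7,372,594.00 = C$810,985.34
Interest: C$7,372,594.00 × ((1 + 0.012)^14 − 1) = C$7,372,594.00 × 0.1817543… = C$1,340,000.3372…
Penalties + interest = C$921,574.2500 + C$1,340,000.3372… = C$2,261,574.59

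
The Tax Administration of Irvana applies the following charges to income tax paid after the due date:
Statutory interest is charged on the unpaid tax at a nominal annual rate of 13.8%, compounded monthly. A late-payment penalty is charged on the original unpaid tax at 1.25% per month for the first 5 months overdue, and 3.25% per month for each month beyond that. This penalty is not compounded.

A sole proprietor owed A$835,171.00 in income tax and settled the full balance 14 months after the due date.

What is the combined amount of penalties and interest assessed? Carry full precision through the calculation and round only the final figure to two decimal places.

A$441,476.62

Penalty, months 1–5: 5 × 1.25% × A$835,171.00 = A$52,198.19…
Penalty, months 6–14: 9 × 3.25% × A$835,171.00 = A$244,287.52…
Interest (13.8%/yr ÷ 12 = 1.15%/month): A$835,171.00 × ((1 + 0.0115)^14 − 1) = A$144,990.9186…
Penalties + interest = A$296,485.7050 + A$144,990.9186… = A$441,476.62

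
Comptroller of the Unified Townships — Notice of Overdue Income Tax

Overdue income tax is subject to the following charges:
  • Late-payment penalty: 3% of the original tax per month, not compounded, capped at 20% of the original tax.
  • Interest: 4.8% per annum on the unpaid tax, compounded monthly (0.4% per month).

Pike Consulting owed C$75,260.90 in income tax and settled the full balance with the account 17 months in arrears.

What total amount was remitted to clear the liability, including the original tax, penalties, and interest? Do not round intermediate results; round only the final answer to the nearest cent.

C$95,597.91

Penalty (uncapped): 17 × 3% × C$75,260.90 = C$38,383.06…; cap = 20% × C$75,260.90 = C$15,052.18 → penalty = C$15,052.18
Interest: C$75,260.90 × ((1 + 0.004)^17 − 1) = C$75,260.90 × 0.0702201… = C$5,284.8306…
Total = C$75,260.90 + C$15,052.1800 + C$5,284.8306… = C$95,597.91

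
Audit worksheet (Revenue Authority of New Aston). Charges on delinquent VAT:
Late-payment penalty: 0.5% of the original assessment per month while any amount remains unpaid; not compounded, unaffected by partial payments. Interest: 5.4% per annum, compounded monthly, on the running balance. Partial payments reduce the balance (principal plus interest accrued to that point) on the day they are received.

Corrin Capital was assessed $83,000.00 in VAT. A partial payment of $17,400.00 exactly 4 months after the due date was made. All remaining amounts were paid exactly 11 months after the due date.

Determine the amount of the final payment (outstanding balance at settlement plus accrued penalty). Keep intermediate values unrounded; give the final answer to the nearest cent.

$73,811.65

Monthly rate = 5.4% ÷ 12 = 0.45%
Balance at month 4: $83,000.0000 × (1 + 0.0045)^4 = $84,504.1148…
After $17,400.00 payment: $84,504.1148… − $17,400.00 = $67,104.1148…
Balance at month 11: $67,104.1148… × (1 + 0.0045)^7 = $69,246.6454…
Penalty: 11 × 0.5% × $83,000.00 = $4,565.00
Final settlement = outstanding balance + penalty = $69,246.6454… + $4,565.00 = $73,811.65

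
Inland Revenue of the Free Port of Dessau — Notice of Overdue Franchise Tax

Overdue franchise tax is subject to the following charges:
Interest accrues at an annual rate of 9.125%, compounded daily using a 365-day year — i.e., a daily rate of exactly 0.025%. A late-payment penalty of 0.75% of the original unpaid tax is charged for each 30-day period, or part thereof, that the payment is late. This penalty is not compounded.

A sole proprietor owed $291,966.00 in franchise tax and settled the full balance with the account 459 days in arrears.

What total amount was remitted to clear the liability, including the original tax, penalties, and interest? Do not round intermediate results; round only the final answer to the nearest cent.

Penalty periods: ⌈459/30⌉ = 16; penalty = 16 × 0.75% × $291,966.00 = $35,035.92
Interest: $291,966.00 × ((1 + 0.00025)^459 − 1) = $291,966.00 × 0.12157692… = $35,496.3268…
Total = $291,966.00 + $35,035.9200 + $35,496.3268… = $362,498.25

$362,498.25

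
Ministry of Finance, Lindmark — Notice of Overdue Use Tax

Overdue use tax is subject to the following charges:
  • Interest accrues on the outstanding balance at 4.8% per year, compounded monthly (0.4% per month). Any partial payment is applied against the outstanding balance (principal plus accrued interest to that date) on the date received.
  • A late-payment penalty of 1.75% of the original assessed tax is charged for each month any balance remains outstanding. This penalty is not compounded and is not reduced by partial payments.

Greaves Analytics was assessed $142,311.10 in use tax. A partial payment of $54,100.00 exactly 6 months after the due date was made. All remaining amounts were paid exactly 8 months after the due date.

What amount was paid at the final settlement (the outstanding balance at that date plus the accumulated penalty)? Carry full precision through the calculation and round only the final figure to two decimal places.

$112,319.21

Balance at month 6: $142,311.1000 × (1 + 0.004)^6 = $145,760.9038…
After $54,100.00 payment: $145,760.9038… − $54,100.00 = $91,660.9038…
Balance at month 8: $91,660.9038… × (1 + 0.004)^2 = $92,395.6576…
Penalty: 8 × 1.75% × $142,311.10 = $19,923.55…
Final settlement = outstanding balance + penalty = $92,395.6576… + $19,923.55… = $112,319.21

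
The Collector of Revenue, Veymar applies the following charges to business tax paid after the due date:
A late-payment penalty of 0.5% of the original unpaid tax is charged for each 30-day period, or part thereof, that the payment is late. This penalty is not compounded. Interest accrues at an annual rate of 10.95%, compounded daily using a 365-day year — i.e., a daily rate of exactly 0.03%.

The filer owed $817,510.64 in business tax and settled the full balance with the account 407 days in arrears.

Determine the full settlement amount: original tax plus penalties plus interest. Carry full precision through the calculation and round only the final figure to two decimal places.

$980,887.19

Penalty periods: ⌈407/30⌉ = 14; penalty = 14 × 0.5% × $817,510.64 = $57,225.74…
Interest: $817,510.64 × ((1 + 0.0003)^407 − 1) = $817,510.64 × 0.12984639… = $106,150.8084…
Total = $817,510.64 + $57,225.7448 + $106,150.8084… = $980,887.19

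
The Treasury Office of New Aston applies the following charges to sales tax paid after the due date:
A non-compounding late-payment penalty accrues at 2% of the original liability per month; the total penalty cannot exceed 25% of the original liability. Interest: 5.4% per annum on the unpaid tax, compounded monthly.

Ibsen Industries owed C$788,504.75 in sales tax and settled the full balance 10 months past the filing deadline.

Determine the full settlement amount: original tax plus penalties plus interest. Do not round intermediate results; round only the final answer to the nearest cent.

Penalty: 10 × 2% × C$788,504.75 = C$157,700.95 (below the 25% cap of C$197,126.19…)
Interest (5.4%/yr ÷ 12 = 0.45%/month): C$788,504.75 × ((1 + 0.0045)^10 − 1) = C$36,209.9293…
Total = C$788,504.75 + C$157,700.9500 + C$36,209.9293… = C$982,415.63

C$982,415.63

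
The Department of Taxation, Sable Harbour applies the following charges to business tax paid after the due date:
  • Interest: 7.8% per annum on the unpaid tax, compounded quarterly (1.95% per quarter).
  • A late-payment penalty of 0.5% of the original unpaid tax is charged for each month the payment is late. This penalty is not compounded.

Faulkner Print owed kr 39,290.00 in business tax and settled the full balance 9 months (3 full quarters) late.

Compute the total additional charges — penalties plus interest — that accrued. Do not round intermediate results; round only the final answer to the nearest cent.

Late-payment penalty = 0.5% × kr 39,290.00 × 9 mo = kr 1,768.05
Interest: kr 39,290.00 × ((1 + 0.0195)^3 − 1) = kr 39,290.00 × 0.0596482… = kr 2,343.5764…
Penalties + interest = kr 1,768.0500 + kr 2,343.5764… = kr 4,111.63

kr 4,111.63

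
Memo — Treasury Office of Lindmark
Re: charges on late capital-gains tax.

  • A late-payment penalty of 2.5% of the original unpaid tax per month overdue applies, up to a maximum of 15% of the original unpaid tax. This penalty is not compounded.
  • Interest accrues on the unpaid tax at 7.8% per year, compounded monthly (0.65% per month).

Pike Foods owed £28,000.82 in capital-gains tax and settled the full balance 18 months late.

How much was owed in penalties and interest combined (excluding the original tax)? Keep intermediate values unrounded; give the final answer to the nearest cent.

£7,663.65

Penalty (uncapped): 18 × 2.5% × £28,000.82 = £12,600.37…; cap = 15% × £28,000.82 = £4,200.12… → penalty = £4,200.12…
Interest: £28,000.82 × ((1 + 0.0065)^18 − 1) = £28,000.82 × 0.1236939… = £3,463.5308…
Penalties + interest = £4,200.1230 + £3,463.5308… = £7,663.65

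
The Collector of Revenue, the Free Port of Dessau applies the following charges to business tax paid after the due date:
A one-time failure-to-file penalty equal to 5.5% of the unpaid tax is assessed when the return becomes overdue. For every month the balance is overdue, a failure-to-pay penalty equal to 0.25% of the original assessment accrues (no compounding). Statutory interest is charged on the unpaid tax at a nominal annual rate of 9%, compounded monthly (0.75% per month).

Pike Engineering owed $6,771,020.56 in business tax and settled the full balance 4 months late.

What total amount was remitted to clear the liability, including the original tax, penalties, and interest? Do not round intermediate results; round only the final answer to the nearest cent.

$7,416,564.18

Failure-to-file penalty: 5.5% × $6,771,020.56 = $372,406.13…
Failure-to-pay penalty = 0.25% × $6,771,020.56 × 4 mo = $67,710.21…
Interest: $6,771,020.56 × ((1 + 0.0075)^4 − 1) = $6,771,020.56 × 0.0303392… = $205,427.2838…
Total = $6,771,020.56 + $440,116.3364 + $205,427.2838… = $7,416,564.18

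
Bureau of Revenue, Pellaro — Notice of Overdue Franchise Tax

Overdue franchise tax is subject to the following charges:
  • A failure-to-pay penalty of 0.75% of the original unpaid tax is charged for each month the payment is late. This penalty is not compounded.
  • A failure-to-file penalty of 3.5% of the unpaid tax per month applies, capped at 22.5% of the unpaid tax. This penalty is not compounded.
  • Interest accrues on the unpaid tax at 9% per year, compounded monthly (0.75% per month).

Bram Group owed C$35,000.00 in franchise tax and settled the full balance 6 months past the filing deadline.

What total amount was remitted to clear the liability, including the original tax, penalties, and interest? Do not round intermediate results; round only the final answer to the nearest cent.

Failure-to-file: 6 × 3.5% × C$35,000.00 = C$7,350.00 (under the 22.5% cap)
Failure-to-pay penalty: 6 × 0.75% × C$35,000.00 = C$1,575.00
Interest: C$35,000.00 × ((1 + 0.0075)^6 − 1) = C$35,000.00 × 0.0458522… = C$1,604.8282…
Total = C$35,000.00 + C$8,925.0000 + C$1,604.8282… = C$45,529.83

C$45,529.83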